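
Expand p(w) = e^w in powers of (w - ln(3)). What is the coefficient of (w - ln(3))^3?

1/2

Compute the successive derivatives at the expansion point and divide by k!.
p(ln(3)) = 3
p′(ln(3)) = 3
p′′(ln(3)) = 3
p′′′(ln(3)) = 3
Dividing each by k! gives the coefficients c_0, ..., c_3.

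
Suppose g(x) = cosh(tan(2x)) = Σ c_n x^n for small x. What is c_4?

6

Substitute the inner expansion into the outer series and collect powers.
g(0) = 1
g′(0) = 0
g′′(0) = 4
g′′′(0) = 0
g^(4)(0) = 144
So c_4 = g^(4)(0)/4! = 6.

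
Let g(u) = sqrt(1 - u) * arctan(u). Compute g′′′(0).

Multiply the two series term by term and collect like powers.
From the series, [u^3] g = -11/24; multiply by 3! = 6 to get -11/4.

-11/4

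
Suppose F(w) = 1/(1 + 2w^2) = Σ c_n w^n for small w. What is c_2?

c_2 = F′′(0)/2! = -2.

-2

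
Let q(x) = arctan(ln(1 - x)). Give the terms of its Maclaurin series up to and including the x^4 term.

Plug the Maclaurin series of the inner function into that of the outer and collect terms.
[x^0] = 0;  [x^1] = -1;  [x^2] = -1/2;  [x^3] = 0;  [x^4] = 1/4.

x^4/4 - x^2/2 - x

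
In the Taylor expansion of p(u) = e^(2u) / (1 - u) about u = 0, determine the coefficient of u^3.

19/3

Write out both Maclaurin series and multiply, keeping only the needed powers.
p(0) = 1
p′(0) = 3
p′′(0) = 10
p′′′(0) = 38
Dividing each by k! gives the coefficients c_0, ..., c_3.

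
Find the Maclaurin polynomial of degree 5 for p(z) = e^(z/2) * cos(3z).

Write out both Maclaurin series and multiply, keeping only the needed powers.
[z^0] = 1;  [z^1] = 1/2;  [z^2] = -35/8;  [z^3] = -107/48;  [z^4] = 1081/384;  [z^5] = 6121/3840.

6121*z^5/3840 + 1081*z^4/384 - 107*z^3/48 - 35*z^2/8 + z/2 + 1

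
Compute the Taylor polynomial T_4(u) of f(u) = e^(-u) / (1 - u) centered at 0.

3*u^4/8 + u^3/3 + u^2/2 + 1

Multiply the two series term by term and collect like powers.
[u^0] = 1;  [u^1] = 0;  [u^2] = 1/2;  [u^3] = 1/3;  [u^4] = 3/8.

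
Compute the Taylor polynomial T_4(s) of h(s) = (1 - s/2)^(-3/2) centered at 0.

315*s^4/2048 + 35*s^3/128 + 15*s^2/32 + 3*s/4 + 1

h(0) = 1
h′(0) = 3/4
h′′(0) = 15/16
h′′′(0) = 105/64
h^(4)(0) = 945/256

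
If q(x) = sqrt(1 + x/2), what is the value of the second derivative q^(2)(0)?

From the series, [x^2] q = -1/32; multiply by 2! = 2 to get -1/16.

-1/16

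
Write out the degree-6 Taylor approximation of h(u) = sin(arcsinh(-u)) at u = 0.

Plug the Maclaurin series of the inner function into that of the outer and collect terms.
h(0) = 0
h′(0) = -1
h′′(0) = 0
h′′′(0) = 2
h^(4)(0) = 0
h^(5)(0) = -20
h^(6)(0) = 0
Then c_k = h^(k)(0)/k! gives each Taylor coefficient.

-u^5/6 + u^3/3 - u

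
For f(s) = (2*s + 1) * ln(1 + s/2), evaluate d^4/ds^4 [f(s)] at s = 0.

13/8

Distribute the polynomial across the series and collect like powers.
From the series, [s^4] f = 13/192; multiply by 4! = 24 to get 13/8.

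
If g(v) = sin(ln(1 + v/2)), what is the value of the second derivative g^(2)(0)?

-1/4

Substitute the inner expansion into the outer series and collect powers.
The coefficient of v^2 in the expansion is -1/8, so g′′(0) = 2! * (-1/8) = -1/4.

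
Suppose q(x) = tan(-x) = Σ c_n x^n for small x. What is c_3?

[x^0] = 0;  [x^1] = -1;  [x^2] = 0;  [x^3] = -1/3.
So c_3 = q′′′(0)/3! = -1/3.

-1/3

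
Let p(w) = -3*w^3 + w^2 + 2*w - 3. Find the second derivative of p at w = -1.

Use the known series and substitute for the argument.
The coefficient of (w + 1)^2 in the expansion is 10, so p′′(-1) = 2! * (10) = 20.

20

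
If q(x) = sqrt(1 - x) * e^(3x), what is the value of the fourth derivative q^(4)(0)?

Expand each factor separately, then convolve coefficients.
The coefficient of x^4 in the expansion is 43/128, so q^(4)(0) = 4! * (43/128) = 129/16.

129/16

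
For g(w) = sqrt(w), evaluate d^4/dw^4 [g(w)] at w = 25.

Compute the successive derivatives at the expansion point and divide by k!.
From the series, [(w - 25)^4] g = -1/2000000; multiply by 4! = 24 to get -3/250000.

-3/250000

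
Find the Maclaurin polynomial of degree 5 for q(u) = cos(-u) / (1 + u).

-13*u^5/24 + 13*u^4/24 - u^3/2 + u^2/2 - u + 1

Take the Cauchy product of the two expansions.
q(0) = 1
q′(0) = -1
q′′(0) = 1
q′′′(0) = -3
q^(4)(0) = 13
q^(5)(0) = -65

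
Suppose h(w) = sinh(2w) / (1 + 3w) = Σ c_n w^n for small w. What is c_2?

-6

Expand each factor separately, then convolve coefficients.
[w^0] = 0;  [w^1] = 2;  [w^2] = -6.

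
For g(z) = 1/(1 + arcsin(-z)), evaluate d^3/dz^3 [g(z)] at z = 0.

7

Let u equal the inner series; expand the outer function in u and truncate.
The coefficient of z^3 in the expansion is 7/6, so g′′′(0) = 3! * (7/6) = 7.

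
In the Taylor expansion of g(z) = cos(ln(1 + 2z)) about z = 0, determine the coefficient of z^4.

-20/3

Let u equal the inner series; expand the outer function in u and truncate.
[z^0] = 1;  [z^1] = 0;  [z^2] = -2;  [z^3] = 4;  [z^4] = -20/3.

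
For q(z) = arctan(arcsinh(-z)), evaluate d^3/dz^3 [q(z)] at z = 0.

Let u equal the inner series; expand the outer function in u and truncate.
From the series, [z^3] q = 1/2; multiply by 3! = 6 to get 3.

3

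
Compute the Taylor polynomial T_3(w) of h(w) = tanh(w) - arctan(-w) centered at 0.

Add the two expansions coefficient-wise.
h(0) = 0
h′(0) = 2
h′′(0) = 0
h′′′(0) = -4
The Taylor polynomial is Σ h^(k)(0)/k! · w^k.

-2*w^3/3 + 2*w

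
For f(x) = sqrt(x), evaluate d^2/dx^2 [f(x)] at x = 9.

The coefficient of (x - 9)^2 in the expansion is -1/216, so f′′(9) = 2! * (-1/216) = -1/108.

-1/108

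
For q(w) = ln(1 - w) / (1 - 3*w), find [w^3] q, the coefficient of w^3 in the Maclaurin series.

-65/6

Use 1/(1 - r) = Σ r^k on the denominator, then take the Cauchy product.
q(0) = 0
q′(0) = -1
q′′(0) = -7
q′′′(0) = -65
So c_3 = q′′′(0)/3! = -65/6.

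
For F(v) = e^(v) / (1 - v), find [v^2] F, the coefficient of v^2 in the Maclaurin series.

Expand 1/(denominator) as a geometric series and multiply by the numerator's series.
F(0) = 1
F′(0) = 2
F′′(0) = 5
So c_2 = F′′(0)/2! = 5/2.

5/2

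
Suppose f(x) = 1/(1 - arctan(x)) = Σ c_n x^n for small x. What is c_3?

Compose series: expand the inner function first, then feed it into the outer expansion.
f(0) = 1
f′(0) = 1
f′′(0) = 2
f′′′(0) = 4
So c_3 = f′′′(0)/3! = 2/3.

2/3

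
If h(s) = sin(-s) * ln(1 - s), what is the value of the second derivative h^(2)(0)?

Multiply the two series term by term and collect like powers.
From the series, [s^2] h = 1; multiply by 2! = 2 to get 2.

2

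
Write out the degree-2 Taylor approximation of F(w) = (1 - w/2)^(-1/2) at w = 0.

3*w^2/32 + w/4 + 1

Use the known series and substitute for the argument.
[w^0] = 1;  [w^1] = 1/4;  [w^2] = 3/32.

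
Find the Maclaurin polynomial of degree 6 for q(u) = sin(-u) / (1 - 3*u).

Use 1/(1 - r) = Σ r^k on the denominator, then take the Cauchy product.
[u^0] = 0;  [u^1] = -1;  [u^2] = -3;  [u^3] = -53/6;  [u^4] = -53/2;  [u^5] = -9541/120;  [u^6] = -9541/40.

-9541*u^6/40 - 9541*u^5/120 - 53*u^4/2 - 53*u^3/6 - 3*u^2 - u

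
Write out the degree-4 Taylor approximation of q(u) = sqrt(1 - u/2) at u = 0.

-5*u^4/2048 - u^3/128 - u^2/32 - u/4 + 1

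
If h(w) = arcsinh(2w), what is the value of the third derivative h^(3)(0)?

Apply the Taylor formula c_k = f^(k)(a)/k!.
The coefficient of w^3 in the expansion is -4/3, so h′′′(0) = 3! * (-4/3) = -8.

-8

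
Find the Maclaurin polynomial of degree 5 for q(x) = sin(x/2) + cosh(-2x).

x^5/3840 + 2*x^4/3 - x^3/48 + 2*x^2 + x/2 + 1

Combine the two series term by term.
[x^0] = 1;  [x^1] = 1/2;  [x^2] = 2;  [x^3] = -1/48;  [x^4] = 2/3;  [x^5] = 1/3840.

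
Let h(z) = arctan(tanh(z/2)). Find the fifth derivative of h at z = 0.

5/2

Let u equal the inner series; expand the outer function in u and truncate.
The coefficient of z^5 in the expansion is 1/48, so h^(5)(0) = 5! * (1/48) = 5/2.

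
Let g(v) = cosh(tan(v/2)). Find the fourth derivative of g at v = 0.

Substitute the inner expansion into the outer series and collect powers.
From the series, [v^4] g = 3/128; multiply by 4! = 24 to get 9/16.

9/16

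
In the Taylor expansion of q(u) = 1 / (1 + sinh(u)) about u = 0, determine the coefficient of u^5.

-181/120

Expand as Σ (-1)^k u^k with u equal to the inner function's series.
q(0) = 1
q′(0) = -1
q′′(0) = 2
q′′′(0) = -7
q^(4)(0) = 32
q^(5)(0) = -181
So c_5 = q^(5)(0)/5! = -181/120.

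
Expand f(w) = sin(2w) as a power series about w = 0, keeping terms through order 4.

-4*w^3/3 + 2*w

f(0) = 0
f′(0) = 2
f′′(0) = 0
f′′′(0) = -8
f^(4)(0) = 0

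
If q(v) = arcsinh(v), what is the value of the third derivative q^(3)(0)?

The coefficient of v^3 in the expansion is -1/6, so q′′′(0) = 3! * (-1/6) = -1.

-1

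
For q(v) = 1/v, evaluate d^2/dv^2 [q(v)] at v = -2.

-1/4

The coefficient of (v + 2)^2 in the expansion is -1/8, so q′′(-2) = 2! * (-1/8) = -1/4.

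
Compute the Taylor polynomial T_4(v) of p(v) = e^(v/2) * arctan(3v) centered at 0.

-71*v^4/16 - 69*v^3/8 + 3*v^2/2 + 3*v

Multiply the two series term by term and collect like powers.
p(0) = 0
p′(0) = 3
p′′(0) = 3
p′′′(0) = -207/4
p^(4)(0) = -213/2
The Taylor polynomial is Σ p^(k)(0)/k! · v^k.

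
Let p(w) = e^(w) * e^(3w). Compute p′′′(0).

64

Multiply the two series term by term and collect like powers.
The coefficient of w^3 in the expansion is 32/3, so p′′′(0) = 3! * (32/3) = 64.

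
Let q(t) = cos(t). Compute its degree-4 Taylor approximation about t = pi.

-(t - pi)^4/24 + (t - pi)^2/2 - 1

q(pi) = -1
q′(pi) = 0
q′′(pi) = 1
q′′′(pi) = 0
q^(4)(pi) = -1
Dividing each by k! gives the coefficients c_0, ..., c_4.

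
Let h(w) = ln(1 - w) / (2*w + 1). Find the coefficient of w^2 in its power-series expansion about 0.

Expand 1/(denominator) as a geometric series and multiply by the numerator's series.
h(0) = 0
h′(0) = -1
h′′(0) = 3
So c_2 = h′′(0)/2! = 3/2.

3/2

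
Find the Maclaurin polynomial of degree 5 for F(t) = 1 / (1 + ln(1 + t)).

-347*t^5/60 + 11*t^4/3 - 7*t^3/3 + 3*t^2/2 - t + 1

Use the geometric series for the reciprocal, then substitute.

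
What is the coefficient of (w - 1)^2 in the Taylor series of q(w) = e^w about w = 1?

e/2

q(1) = e
q′(1) = e
q′′(1) = e
The Taylor polynomial is Σ q^(k)(1)/k! · (w - 1)^k.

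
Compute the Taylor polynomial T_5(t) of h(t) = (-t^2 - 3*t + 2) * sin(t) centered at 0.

Distribute the polynomial across the series and collect like powers.
[t^0] = 0;  [t^1] = 2;  [t^2] = -3;  [t^3] = -4/3;  [t^4] = 1/2;  [t^5] = 11/60.

11*t^5/60 + t^4/2 - 4*t^3/3 - 3*t^2 + 2*t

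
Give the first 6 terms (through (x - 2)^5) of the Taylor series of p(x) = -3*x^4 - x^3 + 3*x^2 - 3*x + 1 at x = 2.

-3*(x - 2)^4 - 25*(x - 2)^3 - 75*(x - 2)^2 - 99*(x - 2) - 49

Apply the Taylor formula c_k = f^(k)(a)/k!.
p(2) = -49
p′(2) = -99
p′′(2) = -150
p′′′(2) = -150
p^(4)(2) = -72
p^(5)(2) = 0
The Taylor polynomial is Σ p^(k)(2)/k! · (x - 2)^k.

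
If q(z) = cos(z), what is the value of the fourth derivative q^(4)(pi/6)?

The coefficient of (z - pi/6)^4 in the expansion is sqrt(3)/48, so q^(4)(pi/6) = 4! * (sqrt(3)/48) = sqrt(3)/2.

sqrt(3)/2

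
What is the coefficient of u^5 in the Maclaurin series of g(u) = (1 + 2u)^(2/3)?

c_5 = g^(5)(0)/5! = 448/729.

448/729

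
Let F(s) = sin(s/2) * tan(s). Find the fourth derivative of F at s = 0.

Multiply the two series term by term and collect like powers.
The coefficient of s^4 in the expansion is 7/48, so F^(4)(0) = 4! * (7/48) = 7/2.

7/2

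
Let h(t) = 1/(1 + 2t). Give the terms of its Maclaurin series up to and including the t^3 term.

-8*t^3 + 4*t^2 - 2*t + 1

Differentiate repeatedly and evaluate at the center.
h(0) = 1
h′(0) = -2
h′′(0) = 8
h′′′(0) = -48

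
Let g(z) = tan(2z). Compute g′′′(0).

Use the known series and substitute for the argument.
From the series, [z^3] g = 8/3; multiply by 3! = 6 to get 16.

16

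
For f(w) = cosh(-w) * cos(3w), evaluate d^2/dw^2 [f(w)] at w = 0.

-8

Write out both Maclaurin series and multiply, keeping only the needed powers.
From the series, [w^2] f = -4; multiply by 2! = 2 to get -8.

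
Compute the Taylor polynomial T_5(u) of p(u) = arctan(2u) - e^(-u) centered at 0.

Add the two expansions coefficient-wise.
p(0) = -1
p′(0) = 3
p′′(0) = -1
p′′′(0) = -15
p^(4)(0) = -1
p^(5)(0) = 769

769*u^5/120 - u^4/24 - 5*u^3/2 - u^2/2 + 3*u - 1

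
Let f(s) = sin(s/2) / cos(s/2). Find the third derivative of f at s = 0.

1/4

Divide the numerator series by the denominator series (power-series long division).
The coefficient of s^3 in the expansion is 1/24, so f′′′(0) = 3! * (1/24) = 1/4.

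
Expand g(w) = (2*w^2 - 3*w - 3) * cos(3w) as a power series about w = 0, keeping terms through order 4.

-153*w^4/8 + 27*w^3/2 + 31*w^2/2 - 3*w - 3

Multiply each power in the prefactor through the base expansion.
g(0) = -3
g′(0) = -3
g′′(0) = 31
g′′′(0) = 81
g^(4)(0) = -459
Then c_k = g^(k)(0)/k! gives each Taylor coefficient.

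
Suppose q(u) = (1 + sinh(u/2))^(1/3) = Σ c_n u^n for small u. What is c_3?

Let u equal the inner series; expand the outer function in u and truncate.
q(0) = 1
q′(0) = 1/6
q′′(0) = -1/18
q′′′(0) = 19/216

19/1296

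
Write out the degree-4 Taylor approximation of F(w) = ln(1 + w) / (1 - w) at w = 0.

Multiply the numerator's expansion by the denominator's geometric series.

7*w^4/12 + 5*w^3/6 + w^2/2 + w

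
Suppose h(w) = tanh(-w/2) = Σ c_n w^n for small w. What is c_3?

1/24

h(0) = 0
h′(0) = -1/2
h′′(0) = 0
h′′′(0) = 1/4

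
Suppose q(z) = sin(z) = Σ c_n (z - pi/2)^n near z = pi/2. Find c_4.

1/24

c_4 = q^(4)(pi/2)/4! = 1/24.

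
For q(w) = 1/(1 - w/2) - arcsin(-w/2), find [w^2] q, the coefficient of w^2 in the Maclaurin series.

Expand each term separately and add.
[w^0] = 1;  [w^1] = 1;  [w^2] = 1/4.
So c_2 = q′′(0)/2! = 1/4.

1/4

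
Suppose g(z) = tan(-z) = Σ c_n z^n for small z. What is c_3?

-1/3

[z^0] = 0;  [z^1] = -1;  [z^2] = 0;  [z^3] = -1/3.
So c_3 = g′′′(0)/3! = -1/3.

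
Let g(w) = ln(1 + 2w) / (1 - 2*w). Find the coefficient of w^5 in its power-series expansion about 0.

376/15

Multiply the numerator's expansion by the denominator's geometric series.
g(0) = 0
g′(0) = 2
g′′(0) = 4
g′′′(0) = 40
g^(4)(0) = 224
g^(5)(0) = 3008
Then c_k = g^(k)(0)/k! gives each Taylor coefficient.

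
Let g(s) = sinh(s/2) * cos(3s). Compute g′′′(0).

-107/8

Expand each factor separately, then convolve coefficients.
From the series, [s^3] g = -107/48; multiply by 3! = 6 to get -107/8.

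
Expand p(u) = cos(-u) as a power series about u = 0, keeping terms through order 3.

p(0) = 1
p′(0) = 0
p′′(0) = -1
p′′′(0) = 0

1 - u^2/2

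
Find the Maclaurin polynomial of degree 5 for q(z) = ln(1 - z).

-z^5/5 - z^4/4 - z^3/3 - z^2/2 - z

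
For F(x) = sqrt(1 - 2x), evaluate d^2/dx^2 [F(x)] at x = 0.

-1

From the series, [x^2] F = -1/2; multiply by 2! = 2 to get -1.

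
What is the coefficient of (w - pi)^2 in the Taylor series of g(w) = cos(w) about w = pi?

g(pi) = -1
g′(pi) = 0
g′′(pi) = 1
So c_2 = g′′(pi)/2! = 1/2.

1/2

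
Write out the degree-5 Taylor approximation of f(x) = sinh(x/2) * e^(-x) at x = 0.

Write out both Maclaurin series and multiply, keeping only the needed powers.
f(0) = 0
f′(0) = 1/2
f′′(0) = -1
f′′′(0) = 13/8
f^(4)(0) = -5/2
f^(5)(0) = 121/32
Dividing each by k! gives the coefficients c_0, ..., c_5.

121*x^5/3840 - 5*x^4/48 + 13*x^3/48 - x^2/2 + x/2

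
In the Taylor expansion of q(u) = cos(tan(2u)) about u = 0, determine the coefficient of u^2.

Compose series: expand the inner function first, then feed it into the outer expansion.
So c_2 = q′′(0)/2! = -2.

-2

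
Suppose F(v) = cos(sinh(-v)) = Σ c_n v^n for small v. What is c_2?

-1/2

Substitute the inner expansion into the outer series and collect powers.
F(0) = 1
F′(0) = 0
F′′(0) = -1
So c_2 = F′′(0)/2! = -1/2.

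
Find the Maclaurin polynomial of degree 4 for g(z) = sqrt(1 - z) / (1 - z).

35*z^4/128 + 5*z^3/16 + 3*z^2/8 + z/2 + 1

Take the Cauchy product of the two expansions.
g(0) = 1
g′(0) = 1/2
g′′(0) = 3/4
g′′′(0) = 15/8
g^(4)(0) = 105/16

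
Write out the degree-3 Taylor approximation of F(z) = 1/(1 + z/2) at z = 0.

-z^3/8 + z^2/4 - z/2 + 1

[z^0] = 1;  [z^1] = -1/2;  [z^2] = 1/4;  [z^3] = -1/8.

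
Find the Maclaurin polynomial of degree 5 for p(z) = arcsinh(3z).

729*z^5/40 - 9*z^3/2 + 3*z

p(0) = 0
p′(0) = 3
p′′(0) = 0
p′′′(0) = -27
p^(4)(0) = 0
p^(5)(0) = 2187
Then c_k = p^(k)(0)/k! gives each Taylor coefficient.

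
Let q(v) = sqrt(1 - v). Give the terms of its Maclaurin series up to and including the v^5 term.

-7*v^5/256 - 5*v^4/128 - v^3/16 - v^2/8 - v/2 + 1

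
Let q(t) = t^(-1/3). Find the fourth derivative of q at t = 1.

280/81

The coefficient of (t - 1)^4 in the expansion is 35/243, so q^(4)(1) = 4! * (35/243) = 280/81.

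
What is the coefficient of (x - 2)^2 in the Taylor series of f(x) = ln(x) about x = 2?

-1/8

f(2) = ln(2)
f′(2) = 1/2
f′′(2) = -1/4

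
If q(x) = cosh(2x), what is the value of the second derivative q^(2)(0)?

4

The coefficient of x^2 in the expansion is 2, so q′′(0) = 2! * (2) = 4.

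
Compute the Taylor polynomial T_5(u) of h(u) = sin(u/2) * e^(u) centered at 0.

Write out both Maclaurin series and multiply, keeping only the needed powers.
[u^0] = 0;  [u^1] = 1/2;  [u^2] = 1/2;  [u^3] = 11/48;  [u^4] = 1/16;  [u^5] = 41/3840.

41*u^5/3840 + u^4/16 + 11*u^3/48 + u^2/2 + u/2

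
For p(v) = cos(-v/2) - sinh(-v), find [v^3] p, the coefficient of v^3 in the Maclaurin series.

1/6

Add the two expansions coefficient-wise.
p(0) = 1
p′(0) = 1
p′′(0) = -1/4
p′′′(0) = 1
So c_3 = p′′′(0)/3! = 1/6.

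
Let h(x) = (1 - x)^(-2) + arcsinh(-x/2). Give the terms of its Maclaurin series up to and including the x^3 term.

193*x^3/48 + 3*x^2 + 3*x/2 + 1

Add the two expansions coefficient-wise.
[x^0] = 1;  [x^1] = 3/2;  [x^2] = 3;  [x^3] = 193/48.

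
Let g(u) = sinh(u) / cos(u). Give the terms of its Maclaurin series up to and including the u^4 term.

2*u^3/3 + u

Divide the numerator series by the denominator series (power-series long division).
g(0) = 0
g′(0) = 1
g′′(0) = 0
g′′′(0) = 4
g^(4)(0) = 0
The Taylor polynomial is Σ g^(k)(0)/k! · u^k.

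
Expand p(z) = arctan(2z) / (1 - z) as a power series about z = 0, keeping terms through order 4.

Expand each factor separately, then convolve coefficients.

-2*z^4/3 - 2*z^3/3 + 2*z^2 + 2*z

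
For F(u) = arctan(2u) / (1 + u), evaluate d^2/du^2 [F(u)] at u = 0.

-4

Expand each factor separately, then convolve coefficients.
The coefficient of u^2 in the expansion is -2, so F′′(0) = 2! * (-2) = -4.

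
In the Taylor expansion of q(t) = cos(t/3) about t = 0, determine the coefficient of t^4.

1/1944

[t^0] = 1;  [t^1] = 0;  [t^2] = -1/18;  [t^3] = 0;  [t^4] = 1/1944.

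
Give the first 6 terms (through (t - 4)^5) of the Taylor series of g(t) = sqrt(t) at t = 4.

7*(t - 4)^5/131072 - 5*(t - 4)^4/16384 + (t - 4)^3/512 - (t - 4)^2/64 + (t - 4)/4 + 2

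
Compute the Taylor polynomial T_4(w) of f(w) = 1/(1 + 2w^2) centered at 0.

[w^0] = 1;  [w^1] = 0;  [w^2] = -2;  [w^3] = 0;  [w^4] = 4.

4*w^4 - 2*w^2 + 1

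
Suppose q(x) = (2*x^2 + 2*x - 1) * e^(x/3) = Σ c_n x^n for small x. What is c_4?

Distribute the polynomial across the series and collect like powers.

239/1944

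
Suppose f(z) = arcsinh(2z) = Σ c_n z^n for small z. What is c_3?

-4/3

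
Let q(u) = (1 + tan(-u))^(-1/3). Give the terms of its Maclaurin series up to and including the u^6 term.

Let u equal the inner series; expand the outer function in u and truncate.
[u^0] = 1;  [u^1] = 1/3;  [u^2] = 2/9;  [u^3] = 23/81;  [u^4] = 71/243;  [u^5] = 1247/3645;  [u^6] = 12694/32805.

12694*u^6/32805 + 1247*u^5/3645 + 71*u^4/243 + 23*u^3/81 + 2*u^2/9 + u/3 + 1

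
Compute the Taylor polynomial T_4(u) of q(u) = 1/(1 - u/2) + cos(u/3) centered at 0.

Expand each term separately and add.

245*u^4/3888 + u^3/8 + 7*u^2/36 + u/2 + 2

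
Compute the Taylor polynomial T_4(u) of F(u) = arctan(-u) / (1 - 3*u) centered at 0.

Multiply the numerator's expansion by the denominator's geometric series.
F(0) = 0
F′(0) = -1
F′′(0) = -6
F′′′(0) = -52
F^(4)(0) = -624
Dividing each by k! gives the coefficients c_0, ..., c_4.

-26*u^4 - 26*u^3/3 - 3*u^2 - u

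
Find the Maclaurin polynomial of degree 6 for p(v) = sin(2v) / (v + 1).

Expand 1/(denominator) as a geometric series and multiply by the numerator's series.
p(0) = 0
p′(0) = 2
p′′(0) = -4
p′′′(0) = 4
p^(4)(0) = -16
p^(5)(0) = 112
p^(6)(0) = -672
Then c_k = p^(k)(0)/k! gives each Taylor coefficient.

-14*v^6/15 + 14*v^5/15 - 2*v^4/3 + 2*v^3/3 - 2*v^2 + 2*v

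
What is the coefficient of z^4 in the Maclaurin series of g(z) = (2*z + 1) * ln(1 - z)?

-11/12

Distribute the polynomial across the series and collect like powers.
g(0) = 0
g′(0) = -1
g′′(0) = -5
g′′′(0) = -8
g^(4)(0) = -22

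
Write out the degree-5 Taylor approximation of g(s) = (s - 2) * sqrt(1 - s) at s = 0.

s^5/64 + s^4/64 - s^2/4 + 2*s - 2

Multiply each power in the prefactor through the base expansion.
g(0) = -2
g′(0) = 2
g′′(0) = -1/2
g′′′(0) = 0
g^(4)(0) = 3/8
g^(5)(0) = 15/8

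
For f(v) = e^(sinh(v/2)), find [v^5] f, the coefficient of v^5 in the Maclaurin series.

1/320

Let u equal the inner series; expand the outer function in u and truncate.
[v^0] = 1;  [v^1] = 1/2;  [v^2] = 1/8;  [v^3] = 1/24;  [v^4] = 5/384;  [v^5] = 1/320.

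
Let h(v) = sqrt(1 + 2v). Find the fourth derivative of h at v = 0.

-15

The coefficient of v^4 in the expansion is -5/8, so h^(4)(0) = 4! * (-5/8) = -15.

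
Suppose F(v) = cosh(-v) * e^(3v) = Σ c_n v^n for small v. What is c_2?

5

Multiply the two series term by term and collect like powers.
F(0) = 1
F′(0) = 3
F′′(0) = 10
Then c_k = F^(k)(0)/k! gives each Taylor coefficient.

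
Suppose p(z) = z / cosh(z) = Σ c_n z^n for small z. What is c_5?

Divide the numerator series by the denominator series (power-series long division).
p(0) = 0
p′(0) = 1
p′′(0) = 0
p′′′(0) = -3
p^(4)(0) = 0
p^(5)(0) = 25
So c_5 = p^(5)(0)/5! = 5/24.

5/24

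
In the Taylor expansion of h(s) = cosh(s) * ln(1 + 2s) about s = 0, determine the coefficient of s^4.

Multiply the two series term by term and collect like powers.
[s^0] = 0;  [s^1] = 2;  [s^2] = -2;  [s^3] = 11/3;  [s^4] = -5.

-5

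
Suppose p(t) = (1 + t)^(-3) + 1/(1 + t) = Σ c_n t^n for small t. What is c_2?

Expand each term separately and add.
p(0) = 2
p′(0) = -4
p′′(0) = 14

7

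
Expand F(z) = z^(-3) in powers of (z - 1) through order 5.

F(1) = 1
F′(1) = -3
F′′(1) = 12
F′′′(1) = -60
F^(4)(1) = 360
F^(5)(1) = -2520

-21*(z - 1)^5 + 15*(z - 1)^4 - 10*(z - 1)^3 + 6*(z - 1)^2 - 3*(z - 1) + 1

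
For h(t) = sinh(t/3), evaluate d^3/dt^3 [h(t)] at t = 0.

1/27

Compute the successive derivatives at the expansion point and divide by k!.
From the series, [t^3] h = 1/162; multiply by 3! = 6 to get 1/27.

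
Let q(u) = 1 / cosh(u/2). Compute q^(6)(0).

-61/64

Write the quotient as an unknown series and match coefficients against numerator = denominator · series.
From the series, [u^6] q = -61/46080; multiply by 6! = 720 to get -61/64.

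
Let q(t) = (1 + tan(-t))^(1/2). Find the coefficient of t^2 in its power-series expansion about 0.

Substitute the inner expansion into the outer series and collect powers.
q(0) = 1
q′(0) = -1/2
q′′(0) = -1/4
So c_2 = q′′(0)/2! = -1/8.

-1/8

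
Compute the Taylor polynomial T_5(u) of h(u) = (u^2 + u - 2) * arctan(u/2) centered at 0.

-13*u^5/240 - u^4/24 + 7*u^3/12 + u^2/2 - u

Multiply each power in the prefactor through the base expansion.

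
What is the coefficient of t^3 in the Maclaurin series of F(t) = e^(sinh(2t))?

Compose series: expand the inner function first, then feed it into the outer expansion.
[t^0] = 1;  [t^1] = 2;  [t^2] = 2;  [t^3] = 8/3.

8/3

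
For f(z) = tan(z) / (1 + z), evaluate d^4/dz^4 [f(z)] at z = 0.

-32

Expand each factor separately, then convolve coefficients.
The coefficient of z^4 in the expansion is -4/3, so f^(4)(0) = 4! * (-4/3) = -32.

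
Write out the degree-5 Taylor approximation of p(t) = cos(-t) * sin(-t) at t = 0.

Write out both Maclaurin series and multiply, keeping only the needed powers.
p(0) = 0
p′(0) = -1
p′′(0) = 0
p′′′(0) = 4
p^(4)(0) = 0
p^(5)(0) = -16

-2*t^5/15 + 2*t^3/3 - t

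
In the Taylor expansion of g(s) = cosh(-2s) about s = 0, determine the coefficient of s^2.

g(0) = 1
g′(0) = 0
g′′(0) = 4
So c_2 = g′′(0)/2! = 2.

2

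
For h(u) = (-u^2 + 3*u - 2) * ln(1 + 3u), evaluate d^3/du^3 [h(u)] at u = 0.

Multiply each power in the prefactor through the base expansion.
The coefficient of u^3 in the expansion is -69/2, so h′′′(0) = 3! * (-69/2) = -207.

-207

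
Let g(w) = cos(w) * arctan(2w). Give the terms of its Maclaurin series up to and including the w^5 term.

469*w^5/60 - 11*w^3/3 + 2*w

Multiply the two series term by term and collect like powers.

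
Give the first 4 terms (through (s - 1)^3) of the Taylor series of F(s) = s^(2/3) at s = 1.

F(1) = 1
F′(1) = 2/3
F′′(1) = -2/9
F′′′(1) = 8/27

4*(s - 1)^3/81 - (s - 1)^2/9 + 2*(s - 1)/3 + 1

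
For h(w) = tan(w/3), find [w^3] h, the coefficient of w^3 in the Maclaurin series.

Apply the Taylor formula c_k = f^(k)(a)/k!.
h(0) = 0
h′(0) = 1/3
h′′(0) = 0
h′′′(0) = 2/27
So c_3 = h′′′(0)/3! = 1/81.

1/81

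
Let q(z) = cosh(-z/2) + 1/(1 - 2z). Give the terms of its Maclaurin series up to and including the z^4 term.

Expand each term separately and add.
q(0) = 2
q′(0) = 2
q′′(0) = 33/4
q′′′(0) = 48
q^(4)(0) = 6145/16
Then c_k = q^(k)(0)/k! gives each Taylor coefficient.

6145*z^4/384 + 8*z^3 + 33*z^2/8 + 2*z + 2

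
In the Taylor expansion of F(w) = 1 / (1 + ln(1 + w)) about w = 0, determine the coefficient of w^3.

Use the geometric series for the reciprocal, then substitute.
F(0) = 1
F′(0) = -1
F′′(0) = 3
F′′′(0) = -14

-7/3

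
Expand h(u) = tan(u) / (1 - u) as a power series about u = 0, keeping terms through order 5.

22*u^5/15 + 4*u^4/3 + 4*u^3/3 + u^2 + u

Multiply the two series term by term and collect like powers.
h(0) = 0
h′(0) = 1
h′′(0) = 2
h′′′(0) = 8
h^(4)(0) = 32
h^(5)(0) = 176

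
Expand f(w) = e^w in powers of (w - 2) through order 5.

(w - 2)^5*e^(2)/120 + (w - 2)^4*e^(2)/24 + (w - 2)^3*e^(2)/6 + (w - 2)^2*e^(2)/2 + (w - 2)*e^(2) + e^(2)

f(2) = e^(2)
f′(2) = e^(2)
f′′(2) = e^(2)
f′′′(2) = e^(2)
f^(4)(2) = e^(2)
f^(5)(2) = e^(2)
Dividing each by k! gives the coefficients c_0, ..., c_5.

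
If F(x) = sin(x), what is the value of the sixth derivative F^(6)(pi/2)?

Compute the successive derivatives at the expansion point and divide by k!.
The coefficient of (x - pi/2)^6 in the expansion is -1/720, so F^(6)(pi/2) = 6! * (-1/720) = -1.

-1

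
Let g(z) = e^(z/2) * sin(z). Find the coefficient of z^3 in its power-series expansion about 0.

-1/24

Expand each factor separately, then convolve coefficients.
g(0) = 0
g′(0) = 1
g′′(0) = 1
g′′′(0) = -1/4
Then c_k = g^(k)(0)/k! gives each Taylor coefficient.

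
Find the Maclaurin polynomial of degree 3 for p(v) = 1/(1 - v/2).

v^3/8 + v^2/4 + v/2 + 1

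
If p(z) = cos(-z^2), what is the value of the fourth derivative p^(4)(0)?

The coefficient of z^4 in the expansion is -1/2, so p^(4)(0) = 4! * (-1/2) = -12.

-12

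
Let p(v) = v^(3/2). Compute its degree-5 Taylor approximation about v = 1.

-3*(v - 1)^5/256 + 3*(v - 1)^4/128 - (v - 1)^3/16 + 3*(v - 1)^2/8 + 3*(v - 1)/2 + 1

p(1) = 1
p′(1) = 3/2
p′′(1) = 3/4
p′′′(1) = -3/8
p^(4)(1) = 9/16
p^(5)(1) = -45/32
The Taylor polynomial is Σ p^(k)(1)/k! · (v - 1)^k.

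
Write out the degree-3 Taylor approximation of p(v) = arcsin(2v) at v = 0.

[v^0] = 0;  [v^1] = 2;  [v^2] = 0;  [v^3] = 4/3.

4*v^3/3 + 2*v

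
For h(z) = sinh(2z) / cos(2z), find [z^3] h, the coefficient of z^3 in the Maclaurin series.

16/3

Write the quotient as an unknown series and match coefficients against numerator = denominator · series.
h(0) = 0
h′(0) = 2
h′′(0) = 0
h′′′(0) = 32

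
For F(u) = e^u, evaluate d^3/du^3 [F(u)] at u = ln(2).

From the series, [(u - ln(2))^3] F = 1/3; multiply by 3! = 6 to get 2.

2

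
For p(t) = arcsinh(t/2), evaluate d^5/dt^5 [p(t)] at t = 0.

9/32

The coefficient of t^5 in the expansion is 3/1280, so p^(5)(0) = 5! * (3/1280) = 9/32.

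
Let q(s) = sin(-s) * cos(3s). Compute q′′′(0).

28

Expand each factor separately, then convolve coefficients.
The coefficient of s^3 in the expansion is 14/3, so q′′′(0) = 3! * (14/3) = 28.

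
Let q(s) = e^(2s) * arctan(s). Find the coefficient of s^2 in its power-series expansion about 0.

Expand each factor separately, then convolve coefficients.
q(0) = 0
q′(0) = 1
q′′(0) = 4

2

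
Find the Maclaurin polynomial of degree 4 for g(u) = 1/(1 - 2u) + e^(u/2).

6145*u^4/384 + 385*u^3/48 + 33*u^2/8 + 5*u/2 + 2

Combine the two series term by term.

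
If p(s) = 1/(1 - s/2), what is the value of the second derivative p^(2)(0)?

The coefficient of s^2 in the expansion is 1/4, so p′′(0) = 2! * (1/4) = 1/2.

1/2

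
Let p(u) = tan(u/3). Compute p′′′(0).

2/27

The coefficient of u^3 in the expansion is 1/81, so p′′′(0) = 3! * (1/81) = 2/27.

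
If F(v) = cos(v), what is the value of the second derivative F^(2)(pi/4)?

Apply the Taylor formula c_k = f^(k)(a)/k!.
From the series, [(v - pi/4)^2] F = -sqrt(2)/4; multiply by 2! = 2 to get -sqrt(2)/2.

-sqrt(2)/2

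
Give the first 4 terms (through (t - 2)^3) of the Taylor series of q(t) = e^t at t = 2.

Differentiate repeatedly and evaluate at the center.
[(t - 2)^0] = e^(2);  [(t - 2)^1] = e^(2);  [(t - 2)^2] = e^(2)/2;  [(t - 2)^3] = e^(2)/6.

(t - 2)^3*e^(2)/6 + (t - 2)^2*e^(2)/2 + (t - 2)*e^(2) + e^(2)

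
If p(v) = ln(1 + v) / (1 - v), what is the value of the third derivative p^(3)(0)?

Multiply the two series term by term and collect like powers.
The coefficient of v^3 in the expansion is 5/6, so p′′′(0) = 3! * (5/6) = 5.

5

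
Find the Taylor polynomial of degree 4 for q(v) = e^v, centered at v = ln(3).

q(ln(3)) = 3
q′(ln(3)) = 3
q′′(ln(3)) = 3
q′′′(ln(3)) = 3
q^(4)(ln(3)) = 3

(v - ln(3))^4/8 + (v - ln(3))^3/2 + 3*(v - ln(3))^2/2 + 3*(v - ln(3)) + 3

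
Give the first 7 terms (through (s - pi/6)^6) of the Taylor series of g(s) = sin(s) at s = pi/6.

-(s - pi/6)^6/1440 + sqrt(3)*(s - pi/6)^5/240 + (s - pi/6)^4/48 - sqrt(3)*(s - pi/6)^3/12 - (s - pi/6)^2/4 + sqrt(3)*(s - pi/6)/2 + 1/2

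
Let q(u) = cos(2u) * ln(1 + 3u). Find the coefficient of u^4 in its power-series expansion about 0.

-45/4

Multiply the two series term by term and collect like powers.
q(0) = 0
q′(0) = 3
q′′(0) = -9
q′′′(0) = 18
q^(4)(0) = -270
So c_4 = q^(4)(0)/4! = -45/4.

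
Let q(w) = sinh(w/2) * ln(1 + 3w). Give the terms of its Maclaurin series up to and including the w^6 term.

6269*w^6/256 - 327*w^5/32 + 73*w^4/16 - 9*w^3/4 + 3*w^2/2

Multiply the two series term by term and collect like powers.
q(0) = 0
q′(0) = 0
q′′(0) = 3
q′′′(0) = -27/2
q^(4)(0) = 219/2
q^(5)(0) = -4905/4
q^(6)(0) = 282105/16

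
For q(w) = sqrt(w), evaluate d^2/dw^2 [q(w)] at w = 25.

The coefficient of (w - 25)^2 in the expansion is -1/1000, so q′′(25) = 2! * (-1/1000) = -1/500.

-1/500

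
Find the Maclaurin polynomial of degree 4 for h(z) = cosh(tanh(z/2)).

Let u equal the inner series; expand the outer function in u and truncate.
h(0) = 1
h′(0) = 0
h′′(0) = 1/4
h′′′(0) = 0
h^(4)(0) = -7/16
Dividing each by k! gives the coefficients c_0, ..., c_4.

-7*z^4/384 + z^2/8 + 1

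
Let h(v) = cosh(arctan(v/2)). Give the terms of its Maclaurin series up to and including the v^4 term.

Substitute the inner expansion into the outer series and collect powers.
h(0) = 1
h′(0) = 0
h′′(0) = 1/4
h′′′(0) = 0
h^(4)(0) = -7/16
Then c_k = h^(k)(0)/k! gives each Taylor coefficient.

-7*v^4/384 + v^2/8 + 1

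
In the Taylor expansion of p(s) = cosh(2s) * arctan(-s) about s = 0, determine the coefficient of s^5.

-1/5

Expand each factor separately, then convolve coefficients.
p(0) = 0
p′(0) = -1
p′′(0) = 0
p′′′(0) = -10
p^(4)(0) = 0
p^(5)(0) = -24
So c_5 = p^(5)(0)/5! = -1/5.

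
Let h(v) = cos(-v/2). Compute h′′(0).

-1/4

The coefficient of v^2 in the expansion is -1/8, so h′′(0) = 2! * (-1/8) = -1/4.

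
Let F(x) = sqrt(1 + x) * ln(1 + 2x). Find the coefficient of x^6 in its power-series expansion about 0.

Take the Cauchy product of the two expansions.
[x^0] = 0;  [x^1] = 2;  [x^2] = -1;  [x^3] = 17/12;  [x^4] = -55/24;  [x^5] = 3709/960;  [x^6] = -4267/640.
So c_6 = F^(6)(0)/6! = -4267/640.

-4267/640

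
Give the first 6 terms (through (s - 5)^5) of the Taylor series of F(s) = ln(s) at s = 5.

(s - 5)^5/15625 - (s - 5)^4/2500 + (s - 5)^3/375 - (s - 5)^2/50 + (s - 5)/5 + ln(5)

[(s - 5)^0] = ln(5);  [(s - 5)^1] = 1/5;  [(s - 5)^2] = -1/50;  [(s - 5)^3] = 1/375;  [(s - 5)^4] = -1/2500;  [(s - 5)^5] = 1/15625.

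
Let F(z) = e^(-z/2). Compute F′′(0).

Compute the successive derivatives at the expansion point and divide by k!.
The coefficient of z^2 in the expansion is 1/8, so F′′(0) = 2! * (1/8) = 1/4.

1/4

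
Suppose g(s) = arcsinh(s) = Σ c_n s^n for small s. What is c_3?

-1/6

g(0) = 0
g′(0) = 1
g′′(0) = 0
g′′′(0) = -1
The Taylor polynomial is Σ g^(k)(0)/k! · s^k.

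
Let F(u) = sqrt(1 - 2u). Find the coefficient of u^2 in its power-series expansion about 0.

F(0) = 1
F′(0) = -1
F′′(0) = -1

-1/2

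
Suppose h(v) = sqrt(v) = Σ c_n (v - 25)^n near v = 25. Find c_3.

1/50000

h(25) = 5
h′(25) = 1/10
h′′(25) = -1/500
h′′′(25) = 3/25000
So c_3 = h′′′(25)/3! = 1/50000.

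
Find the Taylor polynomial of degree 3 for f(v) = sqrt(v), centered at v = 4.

(v - 4)^3/512 - (v - 4)^2/64 + (v - 4)/4 + 2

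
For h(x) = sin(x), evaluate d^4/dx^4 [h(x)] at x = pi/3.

sqrt(3)/2

Apply the Taylor formula c_k = f^(k)(a)/k!.
The coefficient of (x - pi/3)^4 in the expansion is sqrt(3)/48, so h^(4)(pi/3) = 4! * (sqrt(3)/48) = sqrt(3)/2.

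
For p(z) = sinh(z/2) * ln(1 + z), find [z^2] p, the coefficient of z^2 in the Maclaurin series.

Expand each factor separately, then convolve coefficients.
p(0) = 0
p′(0) = 0
p′′(0) = 1
So c_2 = p′′(0)/2! = 1/2.

1/2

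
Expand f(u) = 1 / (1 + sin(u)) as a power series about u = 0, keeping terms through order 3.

Use the geometric series for the reciprocal, then substitute.
f(0) = 1
f′(0) = -1
f′′(0) = 2
f′′′(0) = -5
Then c_k = f^(k)(0)/k! gives each Taylor coefficient.

-5*u^3/6 + u^2 - u + 1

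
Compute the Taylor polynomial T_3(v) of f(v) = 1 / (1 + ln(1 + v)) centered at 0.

Use the geometric series for the reciprocal, then substitute.
f(0) = 1
f′(0) = -1
f′′(0) = 3
f′′′(0) = -14

-7*v^3/3 + 3*v^2/2 - v + 1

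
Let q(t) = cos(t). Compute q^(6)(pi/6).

-sqrt(3)/2

Compute the successive derivatives at the expansion point and divide by k!.
The coefficient of (t - pi/6)^6 in the expansion is -sqrt(3)/1440, so q^(6)(pi/6) = 6! * (-sqrt(3)/1440) = -sqrt(3)/2.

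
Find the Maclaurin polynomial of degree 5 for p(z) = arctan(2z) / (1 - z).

Expand 1/(denominator) as a geometric series and multiply by the numerator's series.
p(0) = 0
p′(0) = 2
p′′(0) = 4
p′′′(0) = -4
p^(4)(0) = -16
p^(5)(0) = 688

86*z^5/15 - 2*z^4/3 - 2*z^3/3 + 2*z^2 + 2*z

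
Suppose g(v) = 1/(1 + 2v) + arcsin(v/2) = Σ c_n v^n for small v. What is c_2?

Combine the two series term by term.
g(0) = 1
g′(0) = -3/2
g′′(0) = 8

4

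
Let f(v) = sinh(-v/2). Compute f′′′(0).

Compute the successive derivatives at the expansion point and divide by k!.
The coefficient of v^3 in the expansion is -1/48, so f′′′(0) = 3! * (-1/48) = -1/8.

-1/8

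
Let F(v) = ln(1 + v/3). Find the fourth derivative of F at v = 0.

-2/27

From the series, [v^4] F = -1/324; multiply by 4! = 24 to get -2/27.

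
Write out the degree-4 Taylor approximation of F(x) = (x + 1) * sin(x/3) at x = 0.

Shift and add copies of the series according to the polynomial's terms.

-x^4/162 - x^3/162 + x^2/3 + x/3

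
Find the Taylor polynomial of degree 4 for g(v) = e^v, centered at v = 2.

(v - 2)^4*e^(2)/24 + (v - 2)^3*e^(2)/6 + (v - 2)^2*e^(2)/2 + (v - 2)*e^(2) + e^(2)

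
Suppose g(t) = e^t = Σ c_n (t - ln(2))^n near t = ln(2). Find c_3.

g(ln(2)) = 2
g′(ln(2)) = 2
g′′(ln(2)) = 2
g′′′(ln(2)) = 2
The Taylor polynomial is Σ g^(k)(ln(2))/k! · (t - ln(2))^k.

1/3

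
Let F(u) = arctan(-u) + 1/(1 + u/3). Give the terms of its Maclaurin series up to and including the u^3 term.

8*u^3/27 + u^2/9 - 4*u/3 + 1

Expand each term separately and add.
F(0) = 1
F′(0) = -4/3
F′′(0) = 2/9
F′′′(0) = 16/9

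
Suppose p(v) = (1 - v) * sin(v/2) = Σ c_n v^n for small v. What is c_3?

-1/48

Distribute the polynomial across the series and collect like powers.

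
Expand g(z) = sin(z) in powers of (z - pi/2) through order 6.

Differentiate repeatedly and evaluate at the center.
g(pi/2) = 1
g′(pi/2) = 0
g′′(pi/2) = -1
g′′′(pi/2) = 0
g^(4)(pi/2) = 1
g^(5)(pi/2) = 0
g^(6)(pi/2) = -1

-(z - pi/2)^6/720 + (z - pi/2)^4/24 - (z - pi/2)^2/2 + 1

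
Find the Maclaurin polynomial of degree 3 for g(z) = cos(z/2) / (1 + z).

Multiply the two series term by term and collect like powers.

-7*z^3/8 + 7*z^2/8 - z + 1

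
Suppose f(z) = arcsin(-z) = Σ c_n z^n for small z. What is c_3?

-1/6

Compute the successive derivatives at the expansion point and divide by k!.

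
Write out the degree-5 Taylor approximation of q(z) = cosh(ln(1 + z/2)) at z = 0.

Compose series: expand the inner function first, then feed it into the outer expansion.
[z^0] = 1;  [z^1] = 0;  [z^2] = 1/8;  [z^3] = -1/16;  [z^4] = 1/32;  [z^5] = -1/64.

-z^5/64 + z^4/32 - z^3/16 + z^2/8 + 1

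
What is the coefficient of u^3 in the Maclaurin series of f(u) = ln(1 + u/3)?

1/81

Use the known series and substitute for the argument.
f(0) = 0
f′(0) = 1/3
f′′(0) = -1/9
f′′′(0) = 2/27
So c_3 = f′′′(0)/3! = 1/81.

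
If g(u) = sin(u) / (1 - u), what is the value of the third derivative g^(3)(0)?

5

Multiply the two series term by term and collect like powers.
From the series, [u^3] g = 5/6; multiply by 3! = 6 to get 5.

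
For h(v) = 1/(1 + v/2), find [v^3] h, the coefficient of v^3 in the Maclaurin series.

-1/8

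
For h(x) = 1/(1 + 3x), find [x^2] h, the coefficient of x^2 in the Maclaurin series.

9

Compute the successive derivatives at the expansion point and divide by k!.
[x^0] = 1;  [x^1] = -3;  [x^2] = 9.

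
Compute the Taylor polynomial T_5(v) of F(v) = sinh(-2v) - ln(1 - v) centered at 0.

-v^5/15 + v^4/4 - v^3 + v^2/2 - v

Combine the two series term by term.
[v^0] = 0;  [v^1] = -1;  [v^2] = 1/2;  [v^3] = -1;  [v^4] = 1/4;  [v^5] = -1/15.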